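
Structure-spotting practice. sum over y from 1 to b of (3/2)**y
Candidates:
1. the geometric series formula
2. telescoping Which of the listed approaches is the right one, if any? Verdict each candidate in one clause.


Best approach: the geometric series formula — each term is 3/2 times the previous one, so the geometric-series formula applies directly.
- the geometric series formula: yes, a natural case for it.
- telescoping — neither a shifted-difference shape nor integer-spaced poles are present.


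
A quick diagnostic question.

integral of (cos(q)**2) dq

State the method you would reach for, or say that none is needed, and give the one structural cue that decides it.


Method: a trigonometric identity — an even power like cos(q)**2 flattens under the half-angle identity into first-degree cosines you can integrate directly.


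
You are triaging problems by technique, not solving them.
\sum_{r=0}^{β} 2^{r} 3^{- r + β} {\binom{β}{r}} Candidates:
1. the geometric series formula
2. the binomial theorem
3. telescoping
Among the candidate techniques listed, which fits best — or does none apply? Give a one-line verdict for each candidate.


Verdict: the binomial theorem — {\binom{β}{r}} weighting matched powers of 2 and 3 is the expanded form of (2 + 3)^β — fold it back up.
- the geometric series formula — no single multiplier carries one term to the next throughout the sum.
- the binomial theorem: applicable, and directly so.
- telescoping — neither a shifted-difference shape nor integer-spaced poles are present.


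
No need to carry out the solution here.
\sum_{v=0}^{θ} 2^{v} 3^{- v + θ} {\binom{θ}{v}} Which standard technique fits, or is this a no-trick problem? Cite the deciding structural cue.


Technique: the binomial theorem — {\binom{θ}{v}} weighting matched powers of 2 and 3 is the expanded form of (2 + 3)^θ — fold it back up.


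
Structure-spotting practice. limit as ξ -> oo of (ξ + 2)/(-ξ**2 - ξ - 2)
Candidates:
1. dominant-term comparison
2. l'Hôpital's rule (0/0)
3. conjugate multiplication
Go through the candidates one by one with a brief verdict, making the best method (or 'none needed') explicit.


Best approach: dominant-term comparison — divide through by the highest power of ξ; every lower-order term dies and the dominant terms decide the limit.
- dominant-term comparison — a fit — the right tool for this form.
- l'Hôpital's rule (0/0) — as a single quotient the expression runs to ∞/∞ at the limit point — an at-infinity form of the rule would apply, though the leading-growth comparison is the direct reading.
- conjugate multiplication: the conjugate move applies to radical differences, which this is not.


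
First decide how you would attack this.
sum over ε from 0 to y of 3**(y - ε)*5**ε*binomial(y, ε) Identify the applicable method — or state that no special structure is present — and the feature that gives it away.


Technique: the binomial theorem — binomial coefficients against complementary powers of 5 and 3: recognize the binomial expansion and resum.


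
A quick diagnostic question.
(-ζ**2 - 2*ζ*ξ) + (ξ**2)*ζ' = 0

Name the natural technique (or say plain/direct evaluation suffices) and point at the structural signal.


Best approach: the homogeneous substitution — the slope is degree-zero homogeneous: the ratio substitution v = ζ/ξ collapses it. A Bernoulli rewrite works here as the equation stands — the homogeneous substitution is the more immediate reading.


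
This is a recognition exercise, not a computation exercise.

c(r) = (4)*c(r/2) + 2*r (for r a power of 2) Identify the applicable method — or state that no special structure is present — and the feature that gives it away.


Best approach: the master substitution — the call at r/2 makes this multiplicative recursion; the master-style substitution converts it to additive.


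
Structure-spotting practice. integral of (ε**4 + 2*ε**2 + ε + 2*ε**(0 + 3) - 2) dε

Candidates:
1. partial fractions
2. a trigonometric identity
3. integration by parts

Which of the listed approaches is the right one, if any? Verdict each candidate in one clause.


Technique: no special technique — the integrand is a sum of constant multiples of powers of ε — integrate term by term.
- partial fractions: there is no rational-function structure to decompose.
- a trigonometric identity — with no trigonometric functions present, identity rewriting has no target.
- integration by parts — parts would only shuffle a directly integrable integrand.


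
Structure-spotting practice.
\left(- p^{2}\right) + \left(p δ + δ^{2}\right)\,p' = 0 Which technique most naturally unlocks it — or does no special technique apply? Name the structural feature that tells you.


Technique: the homogeneous substitution — the slope is degree-zero homogeneous: the ratio substitution v = p/δ collapses it. This can also be massaged into Bernoulli form (the roles of the variables may need exchanging); the homogeneous substitution avoids that setup.


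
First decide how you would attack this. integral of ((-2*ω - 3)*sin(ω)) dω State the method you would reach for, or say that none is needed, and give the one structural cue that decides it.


Diagnosis: integration by parts — a polynomial factor -2*ω - 3 multiplies sin(ω); differentiating -2*ω - 3 lowers its degree while sin(ω) integrates cleanly, so parts wins.


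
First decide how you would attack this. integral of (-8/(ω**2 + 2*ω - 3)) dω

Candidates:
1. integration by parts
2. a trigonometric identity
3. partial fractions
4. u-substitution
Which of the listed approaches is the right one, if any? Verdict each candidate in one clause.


Diagnosis: partial fractions — break ω**2 + 2*ω - 3 into its roots and the integral splits into logarithm-sized bites.
- integration by parts: the nonconstant-polynomial-times-standard-kernel pattern (an exp, sine, cosine, or logarithm partner) is absent.
- a trigonometric identity — no sine or cosine appears, so there is nothing for a trigonometric identity to act on.
- partial fractions — applies; the problem has the shape this method handles.
- u-substitution — no subexpression of the integrand serves as a whole-integral substitution inner — individual terms may offer their own, but none carries its derivative as a factor of the full integrand; a working change of variable would have to be constructed from outside the expression.


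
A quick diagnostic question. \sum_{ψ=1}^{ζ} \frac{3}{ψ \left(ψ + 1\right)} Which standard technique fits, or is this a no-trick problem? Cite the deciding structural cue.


Verdict: telescoping — after splitting \frac{3}{ψ \left(ψ + 1\right)} into partial fractions, the pieces are shifted copies of one function and cancel telescopically.


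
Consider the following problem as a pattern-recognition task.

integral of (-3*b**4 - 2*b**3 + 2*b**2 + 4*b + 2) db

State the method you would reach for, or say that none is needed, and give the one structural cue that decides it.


Technique: no special technique — the integrand is a sum of constant multiples of powers of b — integrate term by term.


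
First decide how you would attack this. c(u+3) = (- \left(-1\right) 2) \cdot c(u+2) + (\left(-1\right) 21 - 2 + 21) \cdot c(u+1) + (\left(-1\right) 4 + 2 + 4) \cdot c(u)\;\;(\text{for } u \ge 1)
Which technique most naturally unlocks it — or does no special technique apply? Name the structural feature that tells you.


Best approach: the characteristic-root method — every coefficient is a fixed number and the forcing is zero — substitute r^u and read off the root equation.


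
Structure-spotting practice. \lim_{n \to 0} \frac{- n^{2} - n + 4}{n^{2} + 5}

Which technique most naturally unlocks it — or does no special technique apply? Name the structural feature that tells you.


Best approach: no special technique — the expression is continuous at 0 — substitute and evaluate; no indeterminate form appears.


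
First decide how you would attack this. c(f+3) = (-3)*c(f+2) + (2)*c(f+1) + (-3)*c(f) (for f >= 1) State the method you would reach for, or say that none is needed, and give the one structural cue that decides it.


Verdict: the characteristic-root method — every coefficient is a fixed number and the forcing is zero — substitute r^f and read off the root equation.


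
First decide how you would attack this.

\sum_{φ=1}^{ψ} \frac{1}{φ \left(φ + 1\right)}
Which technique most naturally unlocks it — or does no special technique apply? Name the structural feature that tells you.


Verdict: telescoping — integer-spaced poles in \frac{1}{φ \left(φ + 1\right)} are the telescoping signature in disguise.


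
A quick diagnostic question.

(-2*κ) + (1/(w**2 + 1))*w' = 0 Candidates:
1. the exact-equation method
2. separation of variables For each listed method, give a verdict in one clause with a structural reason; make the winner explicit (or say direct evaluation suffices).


Technique: separation of variables — solved for the derivative, the right side splits multiplicatively into a function of each variable alone — divide and integrate each side.
- the exact-equation method — the cross-partial test holds only vacuously — each coefficient lives in its own variable, so the exactness machinery reads no structure the split form does not already show.
- separation of variables — applies; the problem has the shape this method handles.


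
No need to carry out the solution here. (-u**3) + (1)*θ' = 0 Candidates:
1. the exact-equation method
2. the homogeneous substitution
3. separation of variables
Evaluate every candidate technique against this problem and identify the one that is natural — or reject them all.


Method: no special technique — solved for the derivative, no θ appears — this is antidifferentiation in u wearing ODE clothing.
- the exact-equation method — with the unknown absent from both coefficients, the cross-partial test holds emptily — nothing for the exact method to work on.
- the homogeneous substitution: the ratio of the variables does not determine the slope.
- separation of variables: with no unknown in the slope, separating variables is a formality — the equation integrates directly.


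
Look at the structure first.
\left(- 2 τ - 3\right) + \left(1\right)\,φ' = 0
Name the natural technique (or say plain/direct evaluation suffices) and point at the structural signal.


Diagnosis: no special technique — with φ absent the equation is not coupled at all: direct integration in τ.


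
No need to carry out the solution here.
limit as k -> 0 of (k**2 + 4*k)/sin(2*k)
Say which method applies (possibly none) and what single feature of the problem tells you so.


Best approach: l'Hôpital's rule (0/0) — numerator and denominator both vanish at 0 — a genuine 0/0 form, which is exactly when l'Hôpital applies. The standard small-argument limits would also carry it; the rule is the systematic route.


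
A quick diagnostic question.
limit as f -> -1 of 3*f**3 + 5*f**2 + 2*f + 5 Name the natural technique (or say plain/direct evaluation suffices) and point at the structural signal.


Verdict: no special technique — no vanishing denominator and no indeterminate clash at the point — evaluation is immediate.


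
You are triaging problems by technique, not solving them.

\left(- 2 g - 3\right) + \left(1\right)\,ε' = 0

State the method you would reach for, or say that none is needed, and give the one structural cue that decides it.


Technique: no special technique — solved for the derivative, ε never appears on the right — this is a direct integration in g, not a differential-equations problem at heart.


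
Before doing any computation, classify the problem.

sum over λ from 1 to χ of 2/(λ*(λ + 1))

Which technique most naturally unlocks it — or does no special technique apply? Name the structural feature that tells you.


Best approach: telescoping — the denominator's roots in 2/(λ*(λ + 1)) sit an integer apart: decomposition produces a self-cancelling chain.


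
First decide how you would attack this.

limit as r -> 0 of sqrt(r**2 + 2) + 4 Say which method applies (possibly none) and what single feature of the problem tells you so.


Technique: no special technique — no denominator vanishes and nothing blows up at 0: direct substitution is the whole computation.


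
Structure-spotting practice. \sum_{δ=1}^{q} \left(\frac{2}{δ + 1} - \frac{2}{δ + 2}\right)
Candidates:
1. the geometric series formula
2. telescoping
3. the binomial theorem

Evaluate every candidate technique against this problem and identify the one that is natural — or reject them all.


Best approach: telescoping — this sum is a zipper: each term contributes \frac{2}{δ + 1} and removes the next index's value, which the following term puts back, closing term by term.
- the geometric series formula: no single multiplier carries one term to the next throughout the sum.
- telescoping — applicable, and directly so.
- the binomial theorem: there is no pair of bases whose matched powers would reassemble into a single binomial power.


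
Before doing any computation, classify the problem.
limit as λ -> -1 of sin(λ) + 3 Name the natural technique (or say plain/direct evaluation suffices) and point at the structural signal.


Verdict: no special technique — the expression is continuous at -1 — substitute and evaluate; no indeterminate form appears.


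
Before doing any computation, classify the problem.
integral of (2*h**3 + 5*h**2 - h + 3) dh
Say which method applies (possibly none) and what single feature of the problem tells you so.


Verdict: no special technique — every term is a constant multiple of a power of h; term-wise power-rule integration needs no preliminary transformation.


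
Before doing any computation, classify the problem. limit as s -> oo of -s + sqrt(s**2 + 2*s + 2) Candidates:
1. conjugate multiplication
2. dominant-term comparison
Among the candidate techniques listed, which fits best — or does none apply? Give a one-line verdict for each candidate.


Verdict: conjugate multiplication — an infinity-minus-infinity difference with a surviving radical — multiply by the conjugate to cancel the divergence.
- conjugate multiplication — applies; the problem has the shape this method handles.
- dominant-term comparison: no dominant power emerges to decide the limit by degree comparison.


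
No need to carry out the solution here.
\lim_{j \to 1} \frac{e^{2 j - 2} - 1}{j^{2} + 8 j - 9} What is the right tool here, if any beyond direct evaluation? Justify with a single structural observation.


Verdict: l'Hôpital's rule (0/0) — the 0/0 form at 1 is the signature situation for l'Hôpital's rule. Known elementary limits would finish this too — the rule just bypasses the case analysis.


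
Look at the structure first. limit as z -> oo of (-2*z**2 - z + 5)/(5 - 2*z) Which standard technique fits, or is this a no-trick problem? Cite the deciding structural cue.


Method: dominant-term comparison — at large z only the top-degree terms survive; compare the leading terms and the limit falls out. Differentiating the expression as a single quotient would eventually settle it as well; matching dominant growth settles it immediately.


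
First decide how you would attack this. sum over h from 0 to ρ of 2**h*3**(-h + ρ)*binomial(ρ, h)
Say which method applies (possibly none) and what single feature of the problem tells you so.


Verdict: the binomial theorem — the summand is term h of a binomial expansion in 2 and 3; the whole sum is a single power.


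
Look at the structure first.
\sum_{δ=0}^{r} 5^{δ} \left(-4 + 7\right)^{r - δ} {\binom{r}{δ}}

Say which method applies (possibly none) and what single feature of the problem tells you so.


Technique: the binomial theorem — the binomial coefficients weight matched powers of 5 and (-4 + 7), which is exactly the expansion of a binomial power.


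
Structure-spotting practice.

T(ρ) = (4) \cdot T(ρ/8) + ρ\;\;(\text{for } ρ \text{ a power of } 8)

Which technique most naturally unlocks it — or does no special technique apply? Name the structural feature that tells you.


Best approach: the master substitution — the argument contracts 8-fold per step: reindex ρ exponentially and solve the linear recurrence in the new index.


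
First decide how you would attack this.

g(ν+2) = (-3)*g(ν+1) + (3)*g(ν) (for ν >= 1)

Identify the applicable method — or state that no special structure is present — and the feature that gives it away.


Diagnosis: the characteristic-root method — constant coefficients and linearity mean the ansatz r^ν reduces it to solving the characteristic polynomial.


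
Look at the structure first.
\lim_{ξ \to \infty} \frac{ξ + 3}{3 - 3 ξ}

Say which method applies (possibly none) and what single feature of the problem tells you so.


Diagnosis: dominant-term comparison — divide by the highest power of ξ present: lower-order terms vanish and the dominant ratio remains. Differentiating the expression as a single quotient would eventually settle it as well; matching dominant growth settles it immediately.


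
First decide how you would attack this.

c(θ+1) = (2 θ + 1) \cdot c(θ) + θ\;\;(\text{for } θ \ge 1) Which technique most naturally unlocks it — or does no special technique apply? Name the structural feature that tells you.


Best approach: a summation factor — one step of memory with a weight 2 θ + 1 that changes as the index grows — the summation-factor construction is built for this.


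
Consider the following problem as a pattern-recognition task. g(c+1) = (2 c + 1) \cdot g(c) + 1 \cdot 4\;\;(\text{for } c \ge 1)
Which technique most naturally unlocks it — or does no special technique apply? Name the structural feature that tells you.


Method: a summation factor — one step of memory with a weight 2 c + 1 that changes as the index grows — the summation-factor construction is built for this.


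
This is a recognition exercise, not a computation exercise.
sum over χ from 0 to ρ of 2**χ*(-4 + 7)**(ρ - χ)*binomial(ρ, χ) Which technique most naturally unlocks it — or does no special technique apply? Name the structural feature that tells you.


Technique: the binomial theorem — the binomial coefficients weight matched powers of 2 and (-4 + 7), which is exactly the expansion of a binomial power.


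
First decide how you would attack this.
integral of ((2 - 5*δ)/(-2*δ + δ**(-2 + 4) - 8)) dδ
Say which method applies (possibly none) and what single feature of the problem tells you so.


Technique: partial fractions — break (-2*δ + δ**(-2 + 4) - 8) into its roots and the integral splits into logarithm-sized bites.


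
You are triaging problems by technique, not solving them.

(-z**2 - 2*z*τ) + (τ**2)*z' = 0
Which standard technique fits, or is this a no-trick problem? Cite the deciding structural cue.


Diagnosis: the homogeneous substitution — the slope is degree-zero homogeneous: the ratio substitution v = z/τ collapses it. A Bernoulli rewrite works here as the equation stands — the homogeneous substitution is the more immediate reading.


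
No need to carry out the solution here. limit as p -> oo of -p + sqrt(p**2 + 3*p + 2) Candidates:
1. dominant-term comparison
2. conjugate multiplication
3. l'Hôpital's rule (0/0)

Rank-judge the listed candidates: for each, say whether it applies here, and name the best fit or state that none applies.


Best approach: conjugate multiplication — both pieces blow up but their difference is finite; the conjugate trick rationalizes sqrt(p**2 + 3*p + 2) - p.
- dominant-term comparison: this limit is not decided by comparing polynomial growth at infinity.
- conjugate multiplication: yes, a natural case for it.
- l'Hôpital's rule (0/0) — the expression is a difference driving to ∞ − ∞, not a 0/0 quotient — there is no ratio for the rule to differentiate.


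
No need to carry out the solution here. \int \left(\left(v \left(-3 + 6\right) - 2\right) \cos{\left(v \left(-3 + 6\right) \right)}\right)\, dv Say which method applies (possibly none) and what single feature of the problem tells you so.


Technique: integration by parts — (v \left(-3 + 6\right) - 2) dies after finitely many derivatives while \cos{\left(v \left(-3 + 6\right) \right)} cycles under integration — the tabular/parts setup.


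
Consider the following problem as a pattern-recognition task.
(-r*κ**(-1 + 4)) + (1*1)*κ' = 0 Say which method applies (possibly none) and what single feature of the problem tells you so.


Diagnosis: separation of variables — separating collects all κ-dependence with the derivative and leaves all r-dependence opposite: variables separate.


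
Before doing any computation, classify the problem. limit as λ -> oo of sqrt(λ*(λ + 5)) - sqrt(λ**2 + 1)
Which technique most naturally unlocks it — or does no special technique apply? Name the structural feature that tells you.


Technique: conjugate multiplication — the ∞ − ∞ radical form is the exact trigger for the conjugate maneuver.


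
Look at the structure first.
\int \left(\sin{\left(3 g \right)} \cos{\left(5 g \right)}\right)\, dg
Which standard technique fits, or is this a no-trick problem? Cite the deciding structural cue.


Method: a trigonometric identity — two different frequencies multiply in \sin{\left(3 g \right)} \cos{\left(5 g \right)}; the product-to-sum formula separates them.


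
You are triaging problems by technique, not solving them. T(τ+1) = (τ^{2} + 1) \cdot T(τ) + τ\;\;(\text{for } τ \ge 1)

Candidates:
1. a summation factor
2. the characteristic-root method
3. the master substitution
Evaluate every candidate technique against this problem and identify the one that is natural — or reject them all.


Verdict: a summation factor — first-order linear but the coefficient τ^{2} + 1 moves with the index — divide by the cumulative product and telescope.
- a summation factor: yes — fits the structure here.
- the characteristic-root method: the coefficients change with the index, which the root method cannot absorb.
- the master substitution — with no divided-index recursive call, reindexing by powers of a base buys nothing.


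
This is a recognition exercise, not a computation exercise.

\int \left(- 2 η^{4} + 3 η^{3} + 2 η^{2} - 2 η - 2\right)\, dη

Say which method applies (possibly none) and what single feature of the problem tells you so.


Diagnosis: no special technique — scan for structure and find none: constant multiples of powers of η, integrate directly.


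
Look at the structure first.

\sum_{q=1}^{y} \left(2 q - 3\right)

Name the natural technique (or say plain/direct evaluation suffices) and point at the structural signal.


Best approach: no special technique — this is bookkeeping, not technique: standard formulas for sums of constant-multiple powers of q apply termwise.


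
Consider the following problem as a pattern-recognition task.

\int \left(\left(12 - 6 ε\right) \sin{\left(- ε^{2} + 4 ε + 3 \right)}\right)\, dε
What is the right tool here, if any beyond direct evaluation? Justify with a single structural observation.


Method: u-substitution — the only nontrivial dependence routes through - ε^{2} + 4 ε + 3, whose derivative supplies the leftover factor up to a constant multiple — u = - ε^{2} + 4 ε + 3 flattens it.


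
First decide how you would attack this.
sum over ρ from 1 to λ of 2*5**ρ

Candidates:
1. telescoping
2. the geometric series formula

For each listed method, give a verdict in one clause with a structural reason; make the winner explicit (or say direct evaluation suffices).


Verdict: the geometric series formula — each term is 5 times the previous one, so the geometric-series formula applies directly.
- telescoping — neither a shifted-difference shape nor integer-spaced poles are present.
- the geometric series formula: yes — fits the structure here.


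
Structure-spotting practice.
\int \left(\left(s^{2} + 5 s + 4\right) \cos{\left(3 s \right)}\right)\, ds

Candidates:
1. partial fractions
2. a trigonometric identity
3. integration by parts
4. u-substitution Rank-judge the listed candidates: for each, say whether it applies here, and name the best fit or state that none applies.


Technique: integration by parts — a polynomial s^{2} + 5 s + 4 against the kernel \cos{\left(3 s \right)} is the signature bounded-ladder case for integration by parts.
- partial fractions — the expression is not a ratio of polynomials that decomposes further.
- a trigonometric identity: there is no trigonometric structure whose rewriting would simplify the integrand.
- integration by parts — a fit — the right tool for this form.
- u-substitution: no subexpression of the integrand serves as a whole-integral substitution inner — individual terms may offer their own, but none carries its derivative as a factor of the full integrand; a working change of variable would have to be constructed from outside the expression.


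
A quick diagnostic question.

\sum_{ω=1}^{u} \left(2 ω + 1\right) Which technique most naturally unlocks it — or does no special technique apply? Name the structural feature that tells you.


Verdict: no special technique — the summand is a plain polynomial in ω (expanding first if it arrives factored); standard power-sum formulas evaluate it term by term.


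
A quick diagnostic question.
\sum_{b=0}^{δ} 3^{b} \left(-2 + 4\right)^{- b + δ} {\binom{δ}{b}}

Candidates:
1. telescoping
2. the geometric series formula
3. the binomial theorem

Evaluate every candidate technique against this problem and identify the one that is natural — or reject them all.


Best approach: the binomial theorem — {\binom{δ}{b}} weighting matched powers of 3 and (-2 + 4) is the expanded form of (3 + (-2 + 4))^δ — fold it back up.
- telescoping — the summand is not presented as a shifted difference — a telescoping rewrite may exist, but the displayed structure does not offer one.
- the geometric series formula: there is no constant term-to-term ratio.
- the binomial theorem: applicable, and directly so.


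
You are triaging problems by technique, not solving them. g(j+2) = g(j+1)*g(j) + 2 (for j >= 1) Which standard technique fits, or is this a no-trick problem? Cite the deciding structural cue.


Technique: no special technique — a nonlinear dependence on earlier terms breaks linearity, and with it every superposition-based closed form.


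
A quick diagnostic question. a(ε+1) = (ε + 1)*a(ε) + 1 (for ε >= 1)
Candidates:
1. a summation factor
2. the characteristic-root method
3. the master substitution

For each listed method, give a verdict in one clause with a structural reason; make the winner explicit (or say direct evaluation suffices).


Method: a summation factor — one step of memory with a weight ε + 1 that changes as the index grows — the summation-factor construction is built for this.
- a summation factor — a fit — the right tool for this form.
- the characteristic-root method — the coefficients vary with the index, breaking the constant-coefficient structure the method needs.
- the master substitution: there is no divide-the-index recursive argument.


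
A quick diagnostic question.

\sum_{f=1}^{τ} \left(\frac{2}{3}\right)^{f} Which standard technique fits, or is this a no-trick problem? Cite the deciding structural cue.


Diagnosis: the geometric series formula — term-over-term division gives \frac{2}{3} every time — index-free ratio, geometric sum formula applies.


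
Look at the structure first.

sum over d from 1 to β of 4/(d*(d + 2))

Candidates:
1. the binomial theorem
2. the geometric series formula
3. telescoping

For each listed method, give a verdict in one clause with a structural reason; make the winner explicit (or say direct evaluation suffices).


Best approach: telescoping — 4/(d*(d + 2)) decomposes into shift-paired simple fractions; the series telescopes to finitely many boundary pieces.
- the binomial theorem: no binomial coefficients pair with matched powers.
- the geometric series formula: dividing successive terms gives an index-dependent quantity, not a constant.
- telescoping — yes — fits the structure here.


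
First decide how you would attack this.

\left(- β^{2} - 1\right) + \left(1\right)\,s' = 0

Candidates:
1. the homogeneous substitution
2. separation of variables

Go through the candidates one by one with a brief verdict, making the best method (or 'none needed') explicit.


Verdict: no special technique — solved for the derivative, no s appears — this is antidifferentiation in β wearing ODE clothing.
- the homogeneous substitution — the slope does not depend on the ratio of the variables alone.
- separation of variables: separation is only trivially available — with the unknown absent from the slope this is a direct integration, not a separation problem.


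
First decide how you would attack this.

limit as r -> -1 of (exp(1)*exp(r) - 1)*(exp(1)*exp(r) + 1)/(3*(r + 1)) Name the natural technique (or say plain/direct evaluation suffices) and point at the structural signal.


Best approach: l'Hôpital's rule (0/0) — the 0/0 form at -1 is the signature situation for l'Hôpital's rule. Expanding numerator and denominator to first order gives the same value — the rule automates exactly that.


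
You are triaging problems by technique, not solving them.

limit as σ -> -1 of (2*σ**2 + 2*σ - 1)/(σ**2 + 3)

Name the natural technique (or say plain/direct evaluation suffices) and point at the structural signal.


Diagnosis: no special technique — nothing blocks direct substitution at -1: plug in and finish.


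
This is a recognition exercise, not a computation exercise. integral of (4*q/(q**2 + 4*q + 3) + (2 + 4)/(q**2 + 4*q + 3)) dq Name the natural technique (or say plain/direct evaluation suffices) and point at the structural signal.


Best approach: partial fractions — break q**2 + 4*q + 3 into its roots and the integral splits into logarithm-sized bites.


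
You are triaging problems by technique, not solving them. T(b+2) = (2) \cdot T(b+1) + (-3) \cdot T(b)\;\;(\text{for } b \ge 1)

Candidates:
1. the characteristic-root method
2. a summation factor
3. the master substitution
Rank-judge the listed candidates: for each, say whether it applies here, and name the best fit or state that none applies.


Best approach: the characteristic-root method — no index-dependence in the weights and nothing inhomogeneous: classic characteristic-equation setup.
- the characteristic-root method — a fit — the right tool for this form.
- a summation factor — a summation factor telescopes one-step recursions; this one carries higher-order memory.
- the master substitution: there is no divide-the-index recursive argument.


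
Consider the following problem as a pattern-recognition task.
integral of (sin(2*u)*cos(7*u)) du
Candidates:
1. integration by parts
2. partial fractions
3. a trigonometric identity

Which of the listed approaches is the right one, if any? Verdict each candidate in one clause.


Diagnosis: a trigonometric identity — sin(2*u)*cos(7*u) is a beat pattern — rewrite the product as a sum of single-frequency waves before integrating.
- integration by parts — not the natural route: no polynomial-kernel product appears — a recursive parts reduction of the trigonometric product exists, but the identity rewrite is direct.
- partial fractions — the expression is not a ratio of polynomials that decomposes further.
- a trigonometric identity: a fit — the right tool for this form.


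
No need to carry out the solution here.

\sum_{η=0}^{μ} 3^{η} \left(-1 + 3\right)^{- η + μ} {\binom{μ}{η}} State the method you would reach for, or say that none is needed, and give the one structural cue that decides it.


Best approach: the binomial theorem — the binomial coefficients weight matched powers of 3 and (-1 + 3), which is exactly the expansion of a binomial power.


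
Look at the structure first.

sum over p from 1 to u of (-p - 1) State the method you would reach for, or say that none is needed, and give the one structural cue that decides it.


Diagnosis: no special technique — no cancellation, no constant ratio, no binomial weights — just polynomial terms summed directly.


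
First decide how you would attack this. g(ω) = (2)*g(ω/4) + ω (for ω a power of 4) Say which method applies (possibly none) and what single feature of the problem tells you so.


Verdict: the master substitution — a divide-and-conquer shape: argument ω/4, so change variables with ω = 4^m and solve the linear version.


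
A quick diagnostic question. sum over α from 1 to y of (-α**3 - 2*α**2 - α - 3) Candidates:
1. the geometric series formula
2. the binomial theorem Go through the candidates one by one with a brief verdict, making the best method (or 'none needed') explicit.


Best approach: no special technique — no cancellation, no constant ratio, no binomial weights — just polynomial terms summed directly.
- the geometric series formula: consecutive terms are not related by a fixed multiplier.
- the binomial theorem: no binomial coefficients pair with matched powers.


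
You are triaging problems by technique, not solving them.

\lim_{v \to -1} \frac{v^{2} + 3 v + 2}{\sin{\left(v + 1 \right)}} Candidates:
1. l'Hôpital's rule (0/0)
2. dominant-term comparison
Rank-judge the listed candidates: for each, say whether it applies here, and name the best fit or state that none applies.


Technique: l'Hôpital's rule (0/0) — numerator and denominator both vanish at -1 — a genuine 0/0 form, which is exactly when l'Hôpital applies. A local series expansion at the point resolves it as well; the rule is the packaged version of that step.
- l'Hôpital's rule (0/0) — yes, a natural case for it.
- dominant-term comparison: this is not a rational comparison of growth rates at infinity.


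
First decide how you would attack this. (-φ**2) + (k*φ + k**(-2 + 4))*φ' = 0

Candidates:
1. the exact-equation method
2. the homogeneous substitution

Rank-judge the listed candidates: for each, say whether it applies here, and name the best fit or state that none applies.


Diagnosis: the homogeneous substitution — the slope's numerator and denominator have matching total degree, so it depends only on φ/k and the ratio substitution collapses it. With the right rearrangement (exchanging the roles of the variables where needed), this also fits a Bernoulli template; the homogeneous substitution reads the structure directly.
- the exact-equation method — exactness fails on the nose — the mixed partials do not match.
- the homogeneous substitution: yes, a natural case for it.


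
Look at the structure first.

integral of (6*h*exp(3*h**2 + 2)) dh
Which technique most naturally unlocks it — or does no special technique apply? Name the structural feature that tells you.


Method: u-substitution — structure check: outer function, inner expression 3*h**2 + 2, inner derivative as a factor — the classic u = 3*h**2 + 2 pattern.


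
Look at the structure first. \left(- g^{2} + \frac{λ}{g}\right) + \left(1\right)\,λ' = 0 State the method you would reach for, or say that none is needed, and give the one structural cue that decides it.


Verdict: a linear integrating factor — the unknown enters only to the first power against a nonzero forcing term — the integrating-factor template applies directly.


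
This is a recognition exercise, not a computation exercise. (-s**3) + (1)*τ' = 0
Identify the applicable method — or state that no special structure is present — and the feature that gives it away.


Method: no special technique — solved for the derivative, no τ appears — this is antidifferentiation in s wearing ODE clothing.


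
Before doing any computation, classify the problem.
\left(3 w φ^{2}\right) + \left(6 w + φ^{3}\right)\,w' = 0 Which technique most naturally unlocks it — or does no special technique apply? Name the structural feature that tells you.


Verdict: the exact-equation method — check exactness first: here it holds (3 w φ^{2}, 6 w + φ^{3} have matching cross partials), so no integrating factor is needed.


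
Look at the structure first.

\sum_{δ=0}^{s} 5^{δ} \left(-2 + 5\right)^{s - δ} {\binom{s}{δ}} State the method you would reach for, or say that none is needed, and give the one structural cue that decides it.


Best approach: the binomial theorem — terms weighting {\binom{s}{δ}} against matched powers of 5 and (-2 + 5) reassemble into (5 + (-2 + 5))^s by the binomial theorem.


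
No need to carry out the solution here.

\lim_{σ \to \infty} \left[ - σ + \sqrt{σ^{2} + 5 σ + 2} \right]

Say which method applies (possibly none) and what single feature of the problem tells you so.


Technique: conjugate multiplication — this difference gives up after one conjugate multiplication — the radical structure cancels against its conjugate.


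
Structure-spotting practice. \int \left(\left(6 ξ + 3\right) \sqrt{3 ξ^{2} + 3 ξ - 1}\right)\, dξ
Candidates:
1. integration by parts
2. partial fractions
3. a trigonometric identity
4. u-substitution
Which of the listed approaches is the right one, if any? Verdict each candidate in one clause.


Verdict: u-substitution — structure check: outer function, inner expression 3 ξ^{2} + 3 ξ - 1, inner derivative as a factor — the classic u = 3 ξ^{2} + 3 ξ - 1 pattern.
- integration by parts: the non-polynomial partner is not one of the parts kernels — exp, sine, or cosine with a degree-1 argument, or a logarithm.
- partial fractions: there is no rational-function structure to decompose.
- a trigonometric identity: with no trigonometric functions present, identity rewriting has no target.
- u-substitution: a fit — the right tool for this form.


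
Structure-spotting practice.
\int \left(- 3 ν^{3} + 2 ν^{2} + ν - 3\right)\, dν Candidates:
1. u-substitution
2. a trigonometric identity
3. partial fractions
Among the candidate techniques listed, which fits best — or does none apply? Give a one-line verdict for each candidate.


Verdict: no special technique — every term is a constant multiple of a power of ν; term-wise power-rule integration needs no preliminary transformation.
- u-substitution — any workable substitution here is cosmetic — the integrand is already in directly integrable form.
- a trigonometric identity — no sine or cosine appears, so there is nothing for a trigonometric identity to act on.
- partial fractions: there is no rational-function structure to decompose.


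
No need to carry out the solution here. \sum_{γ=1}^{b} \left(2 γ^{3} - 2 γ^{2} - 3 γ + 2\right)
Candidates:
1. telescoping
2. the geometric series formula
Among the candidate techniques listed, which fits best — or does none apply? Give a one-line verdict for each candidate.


Diagnosis: no special technique — the sum is polynomial through and through; closed forms for each power of γ finish it directly.
- telescoping: computed from the summand as displayed, the partial sums build up without the pairwise collapse telescoping exploits.
- the geometric series formula — the term-to-term ratio drifts with the index — the one thing the geometric formula cannot absorb.


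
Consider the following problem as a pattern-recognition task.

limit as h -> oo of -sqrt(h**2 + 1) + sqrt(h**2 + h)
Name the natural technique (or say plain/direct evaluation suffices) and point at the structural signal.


Verdict: conjugate multiplication — divergence minus divergence hides a finite answer — expose it by pairing sqrt(h**2 + h) - sqrt(h**2 + 1) with its conjugate.
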